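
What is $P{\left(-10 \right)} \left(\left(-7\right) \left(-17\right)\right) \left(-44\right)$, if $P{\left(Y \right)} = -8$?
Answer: $41888$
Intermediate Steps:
$P{\left(-10 \right)} \left(\left(-7\right) \left(-17\right)\right) \left(-44\right) = - 8 \left(\left(-7\right) \left(-17\right)\right) \left(-44\right) = \left(-8\right) 119 \left(-44\right) = \left(-952\right) \left(-44\right) = 41888$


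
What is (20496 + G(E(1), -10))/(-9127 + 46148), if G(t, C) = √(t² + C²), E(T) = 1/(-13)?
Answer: 20496/37021 + √16901/481273 ≈ 0.55390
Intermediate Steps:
E(T) = -1/13
G(t, C) = √(C² + t²)
(20496 + G(E(1), -10))/(-9127 + 46148) = (20496 + √((-10)² + (-1/13)²))/(-9127 + 46148) = (20496 + √(100 + 1/169))/37021 = (20496 + √(16901/169))*(1/37021) = (20496 + √16901/13)*(1/37021) = 20496/37021 + √16901/481273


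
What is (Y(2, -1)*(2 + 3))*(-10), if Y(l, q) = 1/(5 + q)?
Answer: -25/2 ≈ -12.500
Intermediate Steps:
(Y(2, -1)*(2 + 3))*(-10) = ((2 + 3)/(5 - 1))*(-10) = (5/4)*(-10) = -25/2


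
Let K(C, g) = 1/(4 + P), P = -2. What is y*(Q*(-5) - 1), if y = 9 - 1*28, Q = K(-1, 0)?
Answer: 133/2 ≈ 66.500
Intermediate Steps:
K(C, g) = ½ (K(C, g) = 1/(4 - 2) = 1/2 = ½)
Q = ½ ≈ 0.50000
y = -19 (y = 9 - 28 = -19)
y*(Q*(-5) - 1) = -19*((½)*(-5) - 1) = -19*(-5/2 - 1) = -19*(-7/2) = 133/2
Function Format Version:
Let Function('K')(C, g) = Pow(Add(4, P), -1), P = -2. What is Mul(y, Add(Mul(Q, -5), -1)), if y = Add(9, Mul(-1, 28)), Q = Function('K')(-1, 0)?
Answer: Rational(133, 2) ≈ 66.500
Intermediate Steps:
Function('K')(C, g) = Rational(1, 2) (Function('K')(C, g) = Pow(Add(4, -2), -1) = Pow(2, -1) = Rational(1, 2))
Q = Rational(1, 2) ≈ 0.50000
y = -19 (y = Add(9, -28) = -19)
Mul(y, Add(Mul(Q, -5), -1)) = Mul(-19, Add(Mul(Rational(1, 2), -5), -1)) = Mul(-19, Add(Rational(-5, 2), -1)) = Mul(-19, Rational(-7, 2)) = Rational(133, 2)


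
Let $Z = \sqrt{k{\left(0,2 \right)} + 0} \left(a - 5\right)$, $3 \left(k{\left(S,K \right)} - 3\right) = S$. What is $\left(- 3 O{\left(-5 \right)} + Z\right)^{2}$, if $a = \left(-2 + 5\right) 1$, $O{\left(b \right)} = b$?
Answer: $237 - 60 \sqrt{3} \approx 133.08$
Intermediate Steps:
$k{\left(S,K \right)} = 3 + \frac{S}{3}$
$a = 3$ ($a = 3 \cdot 1 = 3$)
$Z = - 2 \sqrt{3}$ ($Z = \sqrt{\left(3 + \frac{1}{3} \cdot 0\right) + 0} \left(3 - 5\right) = \sqrt{\left(3 + 0\right) + 0} \left(-2\right) = \sqrt{3 + 0} \left(-2\right) = \sqrt{3} \left(-2\right) = - 2 \sqrt{3} \approx -3.4641$)
$\left(- 3 O{\left(-5 \right)} + Z\right)^{2} = \left(\left(-3\right) \left(-5\right) - 2 \sqrt{3}\right)^{2} = \left(15 - 2 \sqrt{3}\right)^{2}$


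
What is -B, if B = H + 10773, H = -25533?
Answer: 14760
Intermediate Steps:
B = -14760 (B = -25533 + 10773 = -14760)
-B = -1*(-14760) = 14760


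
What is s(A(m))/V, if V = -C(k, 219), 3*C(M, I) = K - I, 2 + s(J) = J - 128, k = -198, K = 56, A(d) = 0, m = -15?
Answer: -390/163 ≈ -2.3926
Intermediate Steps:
s(J) = -130 + J (s(J) = -2 + (J - 128) = -2 + (-128 + J) = -130 + J)
C(M, I) = 56/3 - I/3 (C(M, I) = (56 - I)/3 = 56/3 - I/3)
V = 163/3 (V = -(56/3 - ⅓*219) = -(56/3 - 73) = -1*(-163/3) = 163/3 ≈ 54.333)
s(A(m))/V = (-130 + 0)/(163/3) = -130*3/163 = -390/163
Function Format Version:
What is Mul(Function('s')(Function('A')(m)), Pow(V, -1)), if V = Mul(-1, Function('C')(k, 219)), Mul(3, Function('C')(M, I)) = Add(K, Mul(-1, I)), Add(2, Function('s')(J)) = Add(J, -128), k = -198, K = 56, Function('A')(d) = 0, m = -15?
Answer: Rational(-390, 163) ≈ -2.3926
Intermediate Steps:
Function('s')(J) = Add(-130, J) (Function('s')(J) = Add(-2, Add(J, -128)) = Add(-2, Add(-128, J)) = Add(-130, J))
Function('C')(M, I) = Add(Rational(56, 3), Mul(Rational(-1, 3), I)) (Function('C')(M, I) = Mul(Rational(1, 3), Add(56, Mul(-1, I))) = Add(Rational(56, 3), Mul(Rational(-1, 3), I)))
V = Rational(163, 3) (V = Mul(-1, Add(Rational(56, 3), Mul(Rational(-1, 3), 219))) = Mul(-1, Add(Rational(56, 3), -73)) = Mul(-1, Rational(-163, 3)) = Rational(163, 3) ≈ 54.333)
Mul(Function('s')(Function('A')(m)), Pow(V, -1)) = Mul(Add(-130, 0), Pow(Rational(163, 3), -1)) = Mul(-130, Rational(3, 163)) = Rational(-390, 163)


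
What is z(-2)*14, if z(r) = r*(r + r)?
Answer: 112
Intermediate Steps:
z(r) = 2*r**2 (z(r) = r*(2*r) = 2*r**2)
z(-2)*14 = (2*(-2)**2)*14 = (2*4)*14 = 8*14 = 112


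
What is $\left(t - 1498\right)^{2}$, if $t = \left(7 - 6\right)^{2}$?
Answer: $2241009$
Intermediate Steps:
$t = 1$ ($t = 1^{2} = 1$)
$\left(t - 1498\right)^{2} = \left(1 - 1498\right)^{2} = \left(-1497\right)^{2} = 2241009$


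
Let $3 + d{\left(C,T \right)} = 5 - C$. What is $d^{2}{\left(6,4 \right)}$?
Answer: $16$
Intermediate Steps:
$d{\left(C,T \right)} = 2 - C$ ($d{\left(C,T \right)} = -3 - \left(-5 + C\right) = 2 - C$)
$d^{2}{\left(6,4 \right)} = \left(2 - 6\right)^{2} = \left(-4\right)^{2} = 16$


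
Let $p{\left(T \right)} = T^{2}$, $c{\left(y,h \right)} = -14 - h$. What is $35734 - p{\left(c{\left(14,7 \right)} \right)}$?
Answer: $35293$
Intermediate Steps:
$35734 - p{\left(c{\left(14,7 \right)} \right)} = 35734 - \left(-14 - 7\right)^{2} = 35734 - \left(-21\right)^{2} = 35734 - 441 = 35293$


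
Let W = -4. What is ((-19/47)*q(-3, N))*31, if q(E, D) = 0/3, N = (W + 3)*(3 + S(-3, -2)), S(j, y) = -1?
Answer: 0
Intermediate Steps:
N = -2 (N = (-4 + 3)*(3 - 1) = -1*2 = -2)
q(E, D) = 0 (q(E, D) = 0*(⅓) = 0)
((-19/47)*q(-3, N))*31 = (-19/47*0)*31 = (-19*1/47*0)*31 = -19/47*0*31 = 0*31 = 0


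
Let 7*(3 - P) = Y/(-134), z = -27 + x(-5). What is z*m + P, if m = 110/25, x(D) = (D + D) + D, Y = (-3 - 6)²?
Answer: -852237/4690 ≈ -181.71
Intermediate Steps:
Y = 81 (Y = (-9)² = 81)
x(D) = 3*D (x(D) = 2*D + D = 3*D)
z = -42 (z = -27 + 3*(-5) = -27 - 15 = -42)
m = 22/5 (m = 110*(1/25) = 22/5 ≈ 4.4000)
P = 2895/938 (P = 3 - 81/(7*(-134)) = 3 - 81*(-1)/(7*134) = 3 - ⅐*(-81/134) = 3 + 81/938 = 2895/938 ≈ 3.0864)
z*m + P = -42*22/5 + 2895/938 = -924/5 + 2895/938 = -852237/4690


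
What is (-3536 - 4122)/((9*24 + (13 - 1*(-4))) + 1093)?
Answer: -3829/663 ≈ -5.7753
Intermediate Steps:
(-3536 - 4122)/((9*24 + (13 - 1*(-4))) + 1093) = -7658/((216 + (13 + 4)) + 1093) = -7658/((216 + 17) + 1093) = -7658/(233 + 1093) = -7658/1326 = -7658*1/1326 = -3829/663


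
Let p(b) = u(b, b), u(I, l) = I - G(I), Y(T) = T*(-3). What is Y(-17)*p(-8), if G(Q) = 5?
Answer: -663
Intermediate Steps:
Y(T) = -3*T
u(I, l) = -5 + I (u(I, l) = I - 1*5 = I - 5 = -5 + I)
p(b) = -5 + b
Y(-17)*p(-8) = (-3*(-17))*(-5 - 8) = 51*(-13) = -663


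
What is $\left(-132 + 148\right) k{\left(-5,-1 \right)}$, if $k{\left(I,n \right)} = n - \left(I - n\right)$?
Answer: $48$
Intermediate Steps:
$k{\left(I,n \right)} = - I + 2 n$
$\left(-132 + 148\right) k{\left(-5,-1 \right)} = \left(-132 + 148\right) \left(\left(-1\right) \left(-5\right) + 2 \left(-1\right)\right) = 16 \left(5 - 2\right) = 16 \cdot 3 = 48$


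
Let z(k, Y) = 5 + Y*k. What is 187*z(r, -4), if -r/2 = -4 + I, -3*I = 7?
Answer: -25619/3 ≈ -8539.7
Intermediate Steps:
I = -7/3 (I = -1/3*7 = -7/3 ≈ -2.3333)
r = 38/3 (r = -2*(-4 - 7/3) = -2*(-19/3) = 38/3 ≈ 12.667)
187*z(r, -4) = 187*(5 - 4*38/3) = 187*(5 - 152/3) = 187*(-137/3) = -25619/3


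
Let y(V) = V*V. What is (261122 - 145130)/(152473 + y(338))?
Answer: 115992/266717 ≈ 0.43489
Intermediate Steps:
y(V) = V²
(261122 - 145130)/(152473 + y(338)) = (261122 - 145130)/(152473 + 338²) = 115992/(152473 + 114244) = 115992/266717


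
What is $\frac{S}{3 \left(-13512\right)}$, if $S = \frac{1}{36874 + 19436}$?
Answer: $- \frac{1}{2282582160} \approx -4.381 \cdot 10^{-10}$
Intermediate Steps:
$S = \frac{1}{56310} \approx 1.7759 \cdot 10^{-5}$
$\frac{S}{3 \left(-13512\right)} = \frac{1}{56310 \cdot 3 \left(-13512\right)} = \frac{1}{56310 \left(-40536\right)} = \frac{1}{56310} \left(- \frac{1}{40536}\right) = - \frac{1}{2282582160}$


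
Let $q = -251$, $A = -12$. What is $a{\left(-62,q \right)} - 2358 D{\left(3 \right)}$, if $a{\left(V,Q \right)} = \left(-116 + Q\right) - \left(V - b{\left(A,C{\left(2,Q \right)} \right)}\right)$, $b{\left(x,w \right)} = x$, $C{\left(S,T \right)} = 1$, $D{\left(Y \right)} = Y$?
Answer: $-7391$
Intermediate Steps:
$a{\left(V,Q \right)} = -128 + Q - V$ ($a{\left(V,Q \right)} = \left(-116 + Q\right) - \left(12 + V\right) = -128 + Q - V$)
$a{\left(-62,q \right)} - 2358 D{\left(3 \right)} = \left(-128 - 251 - -62\right) - 2358 \cdot 3 = \left(-128 - 251 + 62\right) - 7074 = -317 - 7074 = -7391$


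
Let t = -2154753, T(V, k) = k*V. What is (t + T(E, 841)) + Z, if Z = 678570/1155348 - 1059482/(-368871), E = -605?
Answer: -63063260213779781/23676354006 ≈ -2.6636e+6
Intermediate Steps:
T(V, k) = V*k
Z = 81909733567/23676354006 (Z = 678570*(1/1155348) - 1059482*(-1/368871) = 113095/192558 + 1059482/368871 = 81909733567/23676354006 ≈ 3.4596)
(t + T(E, 841)) + Z = (-2154753 - 605*841) + 81909733567/23676354006 = (-2154753 - 508805) + 81909733567/23676354006 = -2663558 + 81909733567/23676354006 = -63063260213779781/23676354006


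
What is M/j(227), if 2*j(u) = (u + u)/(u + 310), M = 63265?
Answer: 33973305/227 ≈ 1.4966e+5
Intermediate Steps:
j(u) = u/(310 + u) (j(u) = ((u + u)/(u + 310))/2 = ((2*u)/(310 + u))/2 = (2*u/(310 + u))/2 = u/(310 + u))
M/j(227) = 63265/((227/(310 + 227))) = 63265/((227/537)) = 63265/((227*(1/537))) = 63265/(227/537) = 63265*(537/227) = 33973305/227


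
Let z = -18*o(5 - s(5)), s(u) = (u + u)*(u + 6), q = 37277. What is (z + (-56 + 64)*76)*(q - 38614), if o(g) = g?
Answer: -3339826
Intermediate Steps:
s(u) = 2*u*(6 + u) (s(u) = (2*u)*(6 + u) = 2*u*(6 + u))
z = 1890 (z = -18*(5 - 2*5*(6 + 5)) = -18*(5 - 2*5*11) = -18*(5 - 1*110) = -18*(5 - 110) = -18*(-105) = 1890)
(z + (-56 + 64)*76)*(q - 38614) = (1890 + (-56 + 64)*76)*(37277 - 38614) = (1890 + 8*76)*(-1337) = (1890 + 608)*(-1337) = 2498*(-1337) = -3339826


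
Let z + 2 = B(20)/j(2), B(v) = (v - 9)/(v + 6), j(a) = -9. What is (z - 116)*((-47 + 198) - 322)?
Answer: 524837/26 ≈ 20186.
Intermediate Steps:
B(v) = (-9 + v)/(6 + v)
z = -479/234 (z = -2 + ((-9 + 20)/(6 + 20))/(-9) = -2 + (11/26)*(-⅑) = -2 - 11/234 = -479/234 ≈ -2.0470)
(z - 116)*((-47 + 198) - 322) = (-479/234 - 116)*((-47 + 198) - 322) = -27623*(151 - 322)/234 = -27623/234*(-171) = 524837/26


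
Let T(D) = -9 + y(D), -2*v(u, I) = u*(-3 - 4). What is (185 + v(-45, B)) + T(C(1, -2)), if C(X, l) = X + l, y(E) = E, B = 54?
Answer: 35/2 ≈ 17.500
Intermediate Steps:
v(u, I) = 7*u/2 (v(u, I) = -u*(-3 - 4)/2 = -u*(-7)/2 = -(-7)*u/2 = 7*u/2)
T(D) = -9 + D
(185 + v(-45, B)) + T(C(1, -2)) = (185 + (7/2)*(-45)) + (-9 + (1 - 2)) = (185 - 315/2) + (-9 - 1) = 55/2 - 10 = 35/2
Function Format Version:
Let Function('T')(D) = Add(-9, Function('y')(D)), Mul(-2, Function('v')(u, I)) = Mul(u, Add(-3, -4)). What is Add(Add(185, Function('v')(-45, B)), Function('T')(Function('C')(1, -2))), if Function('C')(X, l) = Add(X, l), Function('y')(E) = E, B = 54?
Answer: Rational(35, 2) ≈ 17.500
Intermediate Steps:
Function('v')(u, I) = Mul(Rational(7, 2), u) (Function('v')(u, I) = Mul(Rational(-1, 2), Mul(u, Add(-3, -4))) = Mul(Rational(-1, 2), Mul(u, -7)) = Mul(Rational(-1, 2), Mul(-7, u)) = Mul(Rational(7, 2), u))
Function('T')(D) = Add(-9, D)
Add(Add(185, Function('v')(-45, B)), Function('T')(Function('C')(1, -2))) = Add(Add(185, Mul(Rational(7, 2), -45)), Add(-9, Add(1, -2))) = Add(Add(185, Rational(-315, 2)), Add(-9, -1)) = Add(Rational(55, 2), -10) = Rational(35, 2)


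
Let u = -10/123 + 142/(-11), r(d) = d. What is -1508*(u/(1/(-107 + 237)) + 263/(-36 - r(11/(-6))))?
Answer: 422110312/165 ≈ 2.5582e+6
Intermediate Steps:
u = -17576/1353 (u = -10*1/123 + 142*(-1/11) = -10/123 - 142/11 = -17576/1353 ≈ -12.990)
-1508*(u/(1/(-107 + 237)) + 263/(-36 - r(11/(-6)))) = -1508*(-17576/(1353*(1/(-107 + 237))) + 263/(-36 - 11/(-6))) = -1508*(-17576/(1353*(1/130)) + 263/(-36 - 11*(-1)/6)) = -1508*(-17576/(1353*1/130) + 263/(-36 - 1*(-11/6))) = -1508*(-17576/1353*130 + 263/(-36 + 11/6)) = -1508*(-2284880/1353 + 263/(-205/6)) = -1508*(-2284880/1353 + 263*(-6/205)) = -1508*(-2284880/1353 - 1578/205) = -1508*(-279914/165) = 422110312/165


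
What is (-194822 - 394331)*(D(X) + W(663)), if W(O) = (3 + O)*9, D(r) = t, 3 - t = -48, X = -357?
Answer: -3561429885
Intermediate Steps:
t = 51 (t = 3 - 1*(-48) = 3 + 48 = 51)
D(r) = 51
W(O) = 27 + 9*O
(-194822 - 394331)*(D(X) + W(663)) = (-194822 - 394331)*(51 + (27 + 9*663)) = -589153*(51 + (27 + 5967)) = -589153*(51 + 5994) = -589153*6045 = -3561429885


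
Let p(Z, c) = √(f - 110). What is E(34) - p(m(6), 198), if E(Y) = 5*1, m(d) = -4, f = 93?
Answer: 5 - I*√17 ≈ 5.0 - 4.1231*I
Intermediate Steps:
p(Z, c) = I*√17 (p(Z, c) = √(93 - 110) = √(-17) = I*√17)
E(Y) = 5
E(34) - p(m(6), 198) = 5 - I*√17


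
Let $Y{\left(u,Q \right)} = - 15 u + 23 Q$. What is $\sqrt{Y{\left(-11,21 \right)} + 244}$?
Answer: $2 \sqrt{223} \approx 29.866$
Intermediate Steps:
$\sqrt{Y{\left(-11,21 \right)} + 244} = \sqrt{\left(\left(-15\right) \left(-11\right) + 23 \cdot 21\right) + 244} = \sqrt{\left(165 + 483\right) + 244} = \sqrt{648 + 244} = \sqrt{892} = 2 \sqrt{223}$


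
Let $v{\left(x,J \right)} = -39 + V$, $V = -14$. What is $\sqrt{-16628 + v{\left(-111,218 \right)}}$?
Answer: $i \sqrt{16681} \approx 129.16 i$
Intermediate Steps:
$v{\left(x,J \right)} = -53$ ($v{\left(x,J \right)} = -39 - 14 = -53$)
$\sqrt{-16628 + v{\left(-111,218 \right)}} = \sqrt{-16628 - 53} = \sqrt{-16681} = i \sqrt{16681}$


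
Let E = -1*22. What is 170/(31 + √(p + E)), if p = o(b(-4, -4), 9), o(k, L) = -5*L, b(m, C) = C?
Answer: 2635/514 - 85*I*√67/514 ≈ 5.1265 - 1.3536*I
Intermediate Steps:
p = -45 (p = -5*9 = -45)
E = -22
170/(31 + √(p + E)) = 170/(31 + √(-45 - 22)) = 170/(31 + √(-67)) = 170/(31 + I*√67)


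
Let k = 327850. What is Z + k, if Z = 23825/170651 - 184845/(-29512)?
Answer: 1651167567596695/5036252312 ≈ 3.2786e+5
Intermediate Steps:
Z = 32247107495/5036252312 (Z = 23825*(1/170651) - 184845*(-1/29512) = 23825/170651 + 184845/29512 = 32247107495/5036252312 ≈ 6.4030)
Z + k = 32247107495/5036252312 + 327850 = 1651167567596695/5036252312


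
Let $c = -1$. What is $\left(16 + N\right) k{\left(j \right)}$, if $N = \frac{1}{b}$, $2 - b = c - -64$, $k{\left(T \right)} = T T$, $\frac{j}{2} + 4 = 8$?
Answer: $\frac{62400}{61} \approx 1023.0$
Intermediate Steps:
$j = 8$ ($j = -8 + 2 \cdot 8 = -8 + 16 = 8$)
$k{\left(T \right)} = T^{2}$
$b = -61$ ($b = 2 - \left(-1 - -64\right) = 2 - \left(-1 + 64\right) = 2 - 63 = -61$)
$N = - \frac{1}{61}$ ($N = \frac{1}{-61} = - \frac{1}{61} \approx -0.016393$)
$\left(16 + N\right) k{\left(j \right)} = \left(16 - \frac{1}{61}\right) 8^{2} = \frac{975}{61} \cdot 64 = \frac{62400}{61}$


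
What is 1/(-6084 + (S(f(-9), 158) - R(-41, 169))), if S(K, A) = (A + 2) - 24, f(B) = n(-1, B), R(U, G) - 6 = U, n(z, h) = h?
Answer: -1/5913 ≈ -0.00016912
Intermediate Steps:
R(U, G) = 6 + U
f(B) = B
S(K, A) = -22 + A (S(K, A) = (2 + A) - 24 = -22 + A)
1/(-6084 + (S(f(-9), 158) - R(-41, 169))) = 1/(-6084 + ((-22 + 158) - (6 - 41))) = 1/(-6084 + (136 - 1*(-35))) = 1/(-6084 + (136 + 35)) = 1/(-6084 + 171) = 1/(-5913) = -1/5913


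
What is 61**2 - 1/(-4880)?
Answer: 18158481/4880 ≈ 3721.0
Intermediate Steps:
61**2 - 1/(-4880) = 3721 - 1*(-1/4880) = 3721 + 1/4880 = 18158481/4880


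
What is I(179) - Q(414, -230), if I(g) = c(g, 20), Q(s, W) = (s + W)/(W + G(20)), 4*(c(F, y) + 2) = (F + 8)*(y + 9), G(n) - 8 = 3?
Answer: 1186621/876 ≈ 1354.6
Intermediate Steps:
G(n) = 11 (G(n) = 8 + 3 = 11)
c(F, y) = -2 + (8 + F)*(9 + y)/4 (c(F, y) = -2 + ((F + 8)*(y + 9))/4 = -2 + ((8 + F)*(9 + y))/4 = -2 + (8 + F)*(9 + y)/4)
Q(s, W) = (W + s)/(11 + W) (Q(s, W) = (s + W)/(W + 11) = (W + s)/(11 + W))
I(g) = 56 + 29*g/4 (I(g) = 16 + 2*20 + 9*g/4 + (1/4)*g*20 = 16 + 40 + 9*g/4 + 5*g = 56 + 29*g/4)
I(179) - Q(414, -230) = (56 + (29/4)*179) - (-230 + 414)/(11 - 230) = (56 + 5191/4) - 184/(-219) = 5415/4 - (-1)*184/219 = 5415/4 - 1*(-184/219) = 5415/4 + 184/219 = 1186621/876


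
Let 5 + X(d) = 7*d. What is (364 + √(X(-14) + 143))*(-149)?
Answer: -54236 - 298*√10 ≈ -55178.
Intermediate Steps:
X(d) = -5 + 7*d
(364 + √(X(-14) + 143))*(-149) = (364 + √((-5 + 7*(-14)) + 143))*(-149) = (364 + √((-5 - 98) + 143))*(-149) = (364 + √(-103 + 143))*(-149) = (364 + √40)*(-149) = (364 + 2*√10)*(-149) = -54236 - 298*√10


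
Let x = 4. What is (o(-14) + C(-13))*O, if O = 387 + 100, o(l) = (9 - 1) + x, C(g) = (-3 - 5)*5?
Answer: -13636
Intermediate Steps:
C(g) = -40 (C(g) = -8*5 = -40)
o(l) = 12 (o(l) = (9 - 1) + 4 = 8 + 4 = 12)
O = 487
(o(-14) + C(-13))*O = (12 - 40)*487 = -28*487 = -13636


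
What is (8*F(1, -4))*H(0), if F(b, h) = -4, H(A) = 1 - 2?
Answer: 32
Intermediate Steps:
H(A) = -1
(8*F(1, -4))*H(0) = (8*(-4))*(-1) = -32*(-1) = 32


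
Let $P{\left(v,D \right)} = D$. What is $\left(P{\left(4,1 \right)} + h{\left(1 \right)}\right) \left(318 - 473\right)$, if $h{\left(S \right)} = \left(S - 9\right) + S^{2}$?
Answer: $930$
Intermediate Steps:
$h{\left(S \right)} = -9 + S + S^{2}$ ($h{\left(S \right)} = \left(-9 + S\right) + S^{2} = -9 + S + S^{2}$)
$\left(P{\left(4,1 \right)} + h{\left(1 \right)}\right) \left(318 - 473\right) = \left(1 + \left(-9 + 1 + 1^{2}\right)\right) \left(318 - 473\right) = \left(1 + \left(-9 + 1 + 1\right)\right) \left(-155\right) = \left(1 - 7\right) \left(-155\right) = \left(-6\right) \left(-155\right) = 930$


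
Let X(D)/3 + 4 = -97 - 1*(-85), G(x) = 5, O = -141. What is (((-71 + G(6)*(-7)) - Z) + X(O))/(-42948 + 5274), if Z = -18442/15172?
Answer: 386341/95264988 ≈ 0.0040554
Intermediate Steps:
X(D) = -48 (X(D) = -12 + 3*(-97 - 1*(-85)) = -12 + 3*(-97 + 85) = -12 + 3*(-12) = -12 - 36 = -48)
Z = -9221/7586 (Z = -18442*1/15172 = -9221/7586 ≈ -1.2155)
(((-71 + G(6)*(-7)) - Z) + X(O))/(-42948 + 5274) = (((-71 + 5*(-7)) - 1*(-9221/7586)) - 48)/(-42948 + 5274) = (((-71 - 35) + 9221/7586) - 48)/(-37674) = ((-106 + 9221/7586) - 48)*(-1/37674) = (-794895/7586 - 48)*(-1/37674) = -1159023/7586*(-1/37674) = 386341/95264988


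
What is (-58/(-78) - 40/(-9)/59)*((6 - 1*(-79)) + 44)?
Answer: 243079/2301 ≈ 105.64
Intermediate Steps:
(-58/(-78) - 40/(-9)/59)*((6 - 1*(-79)) + 44) = (-58*(-1/78) - 40*(-⅑)*(1/59))*((6 + 79) + 44) = (29/39 + (40/9)*(1/59))*(85 + 44) = (29/39 + 40/531)*129 = (5653/6903)*129 = 243079/2301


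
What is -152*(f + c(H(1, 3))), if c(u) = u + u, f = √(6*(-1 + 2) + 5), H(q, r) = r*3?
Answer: -2736 - 152*√11 ≈ -3240.1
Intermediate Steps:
H(q, r) = 3*r
f = √11 (f = √(6*1 + 5) = √(6 + 5) = √11 ≈ 3.3166)
c(u) = 2*u
-152*(f + c(H(1, 3))) = -152*(√11 + 2*(3*3)) = -152*(√11 + 2*9) = -152*(√11 + 18) = -152*(18 + √11) = -2736 - 152*√11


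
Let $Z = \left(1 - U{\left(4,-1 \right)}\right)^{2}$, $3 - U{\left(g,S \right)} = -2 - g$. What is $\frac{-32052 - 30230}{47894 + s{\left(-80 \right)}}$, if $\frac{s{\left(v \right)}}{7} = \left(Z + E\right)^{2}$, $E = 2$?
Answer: $- \frac{2831}{3563} \approx -0.79455$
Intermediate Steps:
$U{\left(g,S \right)} = 5 + g$ ($U{\left(g,S \right)} = 3 - \left(-2 - g\right) = 3 + \left(2 + g\right) = 5 + g$)
$Z = 64$ ($Z = \left(1 + \left(- (5 + 4) + 0\right)\right)^{2} = \left(1 + \left(\left(-1\right) 9 + 0\right)\right)^{2} = \left(1 + \left(-9 + 0\right)\right)^{2} = \left(1 - 9\right)^{2} = \left(-8\right)^{2} = 64$)
$s{\left(v \right)} = 30492$ ($s{\left(v \right)} = 7 \left(64 + 2\right)^{2} = 7 \cdot 66^{2} = 7 \cdot 4356 = 30492$)
$\frac{-32052 - 30230}{47894 + s{\left(-80 \right)}} = \frac{-32052 - 30230}{47894 + 30492} = - \frac{62282}{78386} = \left(-62282\right) \frac{1}{78386} = - \frac{2831}{3563}$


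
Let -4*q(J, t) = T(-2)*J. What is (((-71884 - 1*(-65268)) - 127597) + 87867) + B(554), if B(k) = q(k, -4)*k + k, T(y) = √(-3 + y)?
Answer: -45792 - 76729*I*√5 ≈ -45792.0 - 1.7157e+5*I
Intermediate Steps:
q(J, t) = -I*J*√5/4 (q(J, t) = -√(-3 - 2)*J/4 = -√(-5)*J/4 = -I*√5*J/4 = -I*J*√5/4)
B(k) = k - I*√5*k²/4 (B(k) = (-I*k*√5/4)*k + k = -I*√5*k²/4 + k = k - I*√5*k²/4)
(((-71884 - 1*(-65268)) - 127597) + 87867) + B(554) = (((-71884 - 1*(-65268)) - 127597) + 87867) + (¼)*554*(4 - 1*I*554*√5) = (((-71884 + 65268) - 127597) + 87867) + (¼)*554*(4 - 554*I*√5) = ((-6616 - 127597) + 87867) + (554 - 76729*I*√5) = (-134213 + 87867) + (554 - 76729*I*√5) = -46346 + (554 - 76729*I*√5) = -45792 - 76729*I*√5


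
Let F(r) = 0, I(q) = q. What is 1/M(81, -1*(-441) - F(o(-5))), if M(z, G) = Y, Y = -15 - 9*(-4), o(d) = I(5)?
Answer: 1/21 ≈ 0.047619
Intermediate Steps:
o(d) = 5
Y = 21 (Y = -15 + 36 = 21)
M(z, G) = 21
1/M(81, -1*(-441) - F(o(-5))) = 1/21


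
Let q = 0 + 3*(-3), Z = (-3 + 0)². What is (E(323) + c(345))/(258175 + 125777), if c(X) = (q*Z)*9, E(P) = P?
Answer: -203/191976 ≈ -0.0010574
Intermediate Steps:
Z = 9 (Z = (-3)² = 9)
q = -9 (q = 0 - 9 = -9)
c(X) = -729 (c(X) = -9*9*9 = -81*9 = -729)
(E(323) + c(345))/(258175 + 125777) = (323 - 729)/(258175 + 125777) = -406/383952 = -406*1/383952 = -203/191976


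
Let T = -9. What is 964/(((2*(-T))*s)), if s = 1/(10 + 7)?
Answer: 8194/9 ≈ 910.44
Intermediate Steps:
s = 1/17 ≈ 0.058824
964/(((2*(-T))*s)) = 964/(((2*(-1*(-9)))*(1/17))) = 964/(((2*9)*(1/17))) = 964/((18*(1/17))) = 964/(18/17) = 964*(17/18) = 8194/9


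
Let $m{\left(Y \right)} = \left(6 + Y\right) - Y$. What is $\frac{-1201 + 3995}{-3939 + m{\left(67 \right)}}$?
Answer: $- \frac{2794}{3933} \approx -0.7104$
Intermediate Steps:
$m{\left(Y \right)} = 6$
$\frac{-1201 + 3995}{-3939 + m{\left(67 \right)}} = \frac{-1201 + 3995}{-3939 + 6} = \frac{2794}{-3933} = 2794 \left(- \frac{1}{3933}\right) = - \frac{2794}{3933}$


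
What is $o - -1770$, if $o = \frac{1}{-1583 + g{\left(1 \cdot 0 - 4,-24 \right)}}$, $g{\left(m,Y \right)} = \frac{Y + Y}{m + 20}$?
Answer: $\frac{2807219}{1586} \approx 1770.0$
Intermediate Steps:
$g{\left(m,Y \right)} = \frac{2 Y}{20 + m}$
$o = - \frac{1}{1586}$ ($o = \frac{1}{-1583 + 2 \left(-24\right) \frac{1}{20 + \left(1 \cdot 0 - 4\right)}} = \frac{1}{-1583 + 2 \left(-24\right) \frac{1}{20 + \left(0 - 4\right)}} = \frac{1}{-1583 + 2 \left(-24\right) \frac{1}{20 - 4}} = \frac{1}{-1583 + 2 \left(-24\right) \frac{1}{16}} = \frac{1}{-1583 - 3} = \frac{1}{-1586} = - \frac{1}{1586} \approx -0.00063052$)
$o - -1770 = - \frac{1}{1586} - -1770 = - \frac{1}{1586} + 1770 = \frac{2807219}{1586}$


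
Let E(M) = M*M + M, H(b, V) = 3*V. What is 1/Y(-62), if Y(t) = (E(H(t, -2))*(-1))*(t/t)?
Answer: -1/30 ≈ -0.033333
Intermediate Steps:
E(M) = M + M² (E(M) = M² + M = M + M²)
Y(t) = -30 (Y(t) = (((3*(-2))*(1 + 3*(-2)))*(-1))*(t/t) = (-6*(1 - 6)*(-1))*1 = (-6*(-5)*(-1))*1 = (30*(-1))*1 = -30*1 = -30)
1/Y(-62) = 1/(-30) = -1/30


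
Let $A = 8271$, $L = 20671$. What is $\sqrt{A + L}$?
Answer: $\sqrt{28942} \approx 170.12$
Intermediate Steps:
$\sqrt{A + L} = \sqrt{8271 + 20671} = \sqrt{28942}$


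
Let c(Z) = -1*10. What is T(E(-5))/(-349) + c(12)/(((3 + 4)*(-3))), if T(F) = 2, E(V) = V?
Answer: 3448/7329 ≈ 0.47046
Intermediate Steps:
c(Z) = -10
T(E(-5))/(-349) + c(12)/(((3 + 4)*(-3))) = 2/(-349) - 10*(-1/(3*(3 + 4))) = 2*(-1/349) - 10/(7*(-3)) = -2/349 - 10/(-21) = -2/349 - 10*(-1/21) = -2/349 + 10/21 = 3448/7329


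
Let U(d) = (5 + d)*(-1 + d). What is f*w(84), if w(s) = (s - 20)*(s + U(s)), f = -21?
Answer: -10041024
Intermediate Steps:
U(d) = (-1 + d)*(5 + d)
w(s) = (-20 + s)*(-5 + s² + 5*s) (w(s) = (s - 20)*(s + (-5 + s² + 4*s)) = (-20 + s)*(-5 + s² + 5*s))
f*w(84) = -21*(100 + 84³ - 105*84 - 15*84²) = -21*(100 + 592704 - 8820 - 15*7056) = -21*(100 + 592704 - 8820 - 105840) = -21*478144 = -10041024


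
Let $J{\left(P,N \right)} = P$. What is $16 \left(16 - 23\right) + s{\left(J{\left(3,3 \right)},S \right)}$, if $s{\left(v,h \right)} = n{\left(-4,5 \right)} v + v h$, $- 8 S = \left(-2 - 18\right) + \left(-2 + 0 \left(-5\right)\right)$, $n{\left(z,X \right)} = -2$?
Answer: $- \frac{439}{4} \approx -109.75$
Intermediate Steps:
$S = \frac{11}{4}$ ($S = - \frac{\left(-2 - 18\right) + \left(-2 + 0 \left(-5\right)\right)}{8} = - \frac{-20 + \left(-2 + 0\right)}{8} = - \frac{-20 - 2}{8} = \left(- \frac{1}{8}\right) \left(-22\right) = \frac{11}{4} \approx 2.75$)
$s{\left(v,h \right)} = - 2 v + h v$ ($s{\left(v,h \right)} = - 2 v + v h = - 2 v + h v$)
$16 \left(16 - 23\right) + s{\left(J{\left(3,3 \right)},S \right)} = 16 \left(16 - 23\right) + 3 \left(-2 + \frac{11}{4}\right) = 16 \left(-7\right) + 3 \cdot \frac{3}{4} = -112 + \frac{9}{4} = - \frac{439}{4}$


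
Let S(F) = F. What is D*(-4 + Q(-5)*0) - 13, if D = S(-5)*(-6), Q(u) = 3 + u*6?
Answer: -133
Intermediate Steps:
Q(u) = 3 + 6*u
D = 30 (D = -5*(-6) = 30)
D*(-4 + Q(-5)*0) - 13 = 30*(-4 + (3 + 6*(-5))*0) - 13 = 30*(-4 + (3 - 30)*0) - 13 = 30*(-4 - 27*0) - 13 = 30*(-4 + 0) - 13 = 30*(-4) - 13 = -120 - 13 = -133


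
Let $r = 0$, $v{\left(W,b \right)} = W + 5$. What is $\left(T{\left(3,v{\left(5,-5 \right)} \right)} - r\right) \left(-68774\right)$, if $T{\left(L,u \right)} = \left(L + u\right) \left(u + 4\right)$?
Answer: $-12516868$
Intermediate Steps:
$v{\left(W,b \right)} = 5 + W$
$T{\left(L,u \right)} = \left(4 + u\right) \left(L + u\right)$ ($T{\left(L,u \right)} = \left(L + u\right) \left(4 + u\right) = \left(4 + u\right) \left(L + u\right)$)
$\left(T{\left(3,v{\left(5,-5 \right)} \right)} - r\right) \left(-68774\right) = \left(\left(\left(5 + 5\right)^{2} + 4 \cdot 3 + 4 \left(5 + 5\right) + 3 \left(5 + 5\right)\right) - 0\right) \left(-68774\right) = \left(\left(10^{2} + 12 + 4 \cdot 10 + 3 \cdot 10\right) + 0\right) \left(-68774\right) = \left(\left(100 + 12 + 40 + 30\right) + 0\right) \left(-68774\right) = \left(182 + 0\right) \left(-68774\right) = 182 \left(-68774\right) = -12516868$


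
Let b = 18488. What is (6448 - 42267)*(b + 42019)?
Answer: -2167300233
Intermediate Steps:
(6448 - 42267)*(b + 42019) = (6448 - 42267)*(18488 + 42019) = -35819*60507 = -2167300233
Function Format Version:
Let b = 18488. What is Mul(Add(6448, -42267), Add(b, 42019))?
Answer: -2167300233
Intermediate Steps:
Mul(Add(6448, -42267), Add(b, 42019)) = Mul(Add(6448, -42267), Add(18488, 42019)) = Mul(-35819, 60507) = -2167300233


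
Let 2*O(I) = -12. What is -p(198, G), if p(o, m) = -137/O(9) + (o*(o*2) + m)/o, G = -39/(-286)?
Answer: -608147/1452 ≈ -418.83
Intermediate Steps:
O(I) = -6 (O(I) = (½)*(-12) = -6)
G = 3/22 (G = -39*(-1/286) = 3/22 ≈ 0.13636)
p(o, m) = 137/6 + (m + 2*o²)/o (p(o, m) = -137/(-6) + (o*(o*2) + m)/o = -137*(-⅙) + (o*(2*o) + m)/o = 137/6 + (2*o² + m)/o = 137/6 + (m + 2*o²)/o)
-p(198, G) = -(137/6 + 2*198 + (3/22)/198) = -(137/6 + 396 + (3/22)*(1/198)) = -(137/6 + 396 + 1/1452) = -1*608147/1452 = -608147/1452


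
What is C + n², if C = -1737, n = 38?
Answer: -293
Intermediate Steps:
C + n² = -1737 + 38² = -1737 + 1444 = -293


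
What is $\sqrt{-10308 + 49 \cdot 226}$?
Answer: $\sqrt{766} \approx 27.677$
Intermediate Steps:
$\sqrt{-10308 + 49 \cdot 226} = \sqrt{-10308 + 11074} = \sqrt{766}$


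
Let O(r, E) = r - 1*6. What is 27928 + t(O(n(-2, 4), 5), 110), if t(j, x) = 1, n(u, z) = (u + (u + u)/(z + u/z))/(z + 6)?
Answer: 27929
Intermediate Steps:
n(u, z) = (u + 2*u/(z + u/z))/(6 + z) (n(u, z) = (u + (2*u)/(z + u/z))/(6 + z) = (u + 2*u/(z + u/z))/(6 + z))
O(r, E) = -6 + r (O(r, E) = r - 6 = -6 + r)
27928 + t(O(n(-2, 4), 5), 110) = 27928 + 1 = 27929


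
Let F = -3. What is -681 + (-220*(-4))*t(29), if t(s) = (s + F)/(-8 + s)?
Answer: 8579/21 ≈ 408.52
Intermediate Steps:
t(s) = (-3 + s)/(-8 + s) (t(s) = (s - 3)/(-8 + s) = (-3 + s)/(-8 + s))
-681 + (-220*(-4))*t(29) = -681 + (-220*(-4))*((-3 + 29)/(-8 + 29)) = -681 + 880*(26/21) = -681 + 22880/21 = 8579/21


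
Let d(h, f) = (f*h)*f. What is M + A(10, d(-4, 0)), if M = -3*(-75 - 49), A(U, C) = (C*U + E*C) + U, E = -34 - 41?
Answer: 382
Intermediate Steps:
d(h, f) = h*f²
E = -75
A(U, C) = U - 75*C + C*U (A(U, C) = (C*U - 75*C) + U = (-75*C + C*U) + U = U - 75*C + C*U)
M = 372 (M = -3*(-124) = 372)
M + A(10, d(-4, 0)) = 372 + (10 - (-300)*0² - 4*0²*10) = 372 + (10 - (-300)*0 - 4*0*10) = 372 + (10 - 75*0 + 0*10) = 372 + (10 + 0 + 0) = 372 + 10 = 382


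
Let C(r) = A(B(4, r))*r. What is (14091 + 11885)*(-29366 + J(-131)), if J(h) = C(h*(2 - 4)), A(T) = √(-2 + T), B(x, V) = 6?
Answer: -749199792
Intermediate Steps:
C(r) = 2*r (C(r) = √(-2 + 6)*r = √4*r = 2*r)
J(h) = -4*h (J(h) = 2*(h*(2 - 4)) = 2*(h*(-2)) = 2*(-2*h) = -4*h)
(14091 + 11885)*(-29366 + J(-131)) = (14091 + 11885)*(-29366 - 4*(-131)) = 25976*(-29366 + 524) = 25976*(-28842) = -749199792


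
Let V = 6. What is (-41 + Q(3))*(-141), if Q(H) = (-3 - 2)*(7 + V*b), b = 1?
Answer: 14946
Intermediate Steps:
Q(H) = -65 (Q(H) = (-3 - 2)*(7 + 6*1) = -5*(7 + 6) = -5*13 = -65)
(-41 + Q(3))*(-141) = (-41 - 65)*(-141) = -106*(-141) = 14946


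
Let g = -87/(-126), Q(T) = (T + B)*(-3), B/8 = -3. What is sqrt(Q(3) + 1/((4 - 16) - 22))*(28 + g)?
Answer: 1205*sqrt(72794)/1428 ≈ 227.67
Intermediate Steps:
B = -24 (B = 8*(-3) = -24)
Q(T) = 72 - 3*T (Q(T) = (T - 24)*(-3) = (-24 + T)*(-3) = 72 - 3*T)
g = 29/42 (g = -87*(-1/126) = 29/42 ≈ 0.69048)
sqrt(Q(3) + 1/((4 - 16) - 22))*(28 + g) = sqrt((72 - 3*3) + 1/((4 - 16) - 22))*(28 + 29/42) = sqrt((72 - 9) + 1/(-12 - 22))*(1205/42) = sqrt(63 + 1/(-34))*(1205/42) = sqrt(63 - 1/34)*(1205/42) = sqrt(2141/34)*(1205/42) = (sqrt(72794)/34)*(1205/42) = 1205*sqrt(72794)/1428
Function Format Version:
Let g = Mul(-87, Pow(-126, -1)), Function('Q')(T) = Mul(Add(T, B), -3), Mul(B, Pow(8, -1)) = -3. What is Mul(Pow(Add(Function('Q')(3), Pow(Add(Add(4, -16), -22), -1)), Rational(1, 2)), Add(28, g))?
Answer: Mul(Rational(1205, 1428), Pow(72794, Rational(1, 2))) ≈ 227.67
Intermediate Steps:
B = -24 (B = Mul(8, -3) = -24)
Function('Q')(T) = Add(72, Mul(-3, T)) (Function('Q')(T) = Mul(Add(T, -24), -3) = Mul(Add(-24, T), -3) = Add(72, Mul(-3, T)))
g = Rational(29, 42) (g = Mul(-87, Rational(-1, 126)) = Rational(29, 42) ≈ 0.69048)
Mul(Pow(Add(Function('Q')(3), Pow(Add(Add(4, -16), -22), -1)), Rational(1, 2)), Add(28, g)) = Mul(Pow(Add(Add(72, Mul(-3, 3)), Pow(Add(Add(4, -16), -22), -1)), Rational(1, 2)), Add(28, Rational(29, 42))) = Mul(Pow(Add(Add(72, -9), Pow(Add(-12, -22), -1)), Rational(1, 2)), Rational(1205, 42)) = Mul(Pow(Add(63, Pow(-34, -1)), Rational(1, 2)), Rational(1205, 42)) = Mul(Pow(Add(63, Rational(-1, 34)), Rational(1, 2)), Rational(1205, 42)) = Mul(Pow(Rational(2141, 34), Rational(1, 2)), Rational(1205, 42)) = Mul(Mul(Rational(1, 34), Pow(72794, Rational(1, 2))), Rational(1205, 42)) = Mul(Rational(1205, 1428), Pow(72794, Rational(1, 2)))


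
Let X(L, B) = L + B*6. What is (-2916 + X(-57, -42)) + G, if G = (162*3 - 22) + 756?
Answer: -2005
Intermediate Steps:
X(L, B) = L + 6*B
G = 1220 (G = (486 - 22) + 756 = 464 + 756 = 1220)
(-2916 + X(-57, -42)) + G = (-2916 + (-57 + 6*(-42))) + 1220 = (-2916 + (-57 - 252)) + 1220 = (-2916 - 309) + 1220 = -3225 + 1220 = -2005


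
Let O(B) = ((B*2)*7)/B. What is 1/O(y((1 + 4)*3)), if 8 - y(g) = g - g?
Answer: 1/14 ≈ 0.071429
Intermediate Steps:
y(g) = 8 (y(g) = 8 - (g - g) = 8 - 1*0 = 8 + 0 = 8)
O(B) = 14 (O(B) = ((2*B)*7)/B = (14*B)/B = 14)
1/O(y((1 + 4)*3)) = 1/14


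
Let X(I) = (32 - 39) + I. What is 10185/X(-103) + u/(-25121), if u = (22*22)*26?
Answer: -51448325/552662 ≈ -93.092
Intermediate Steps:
X(I) = -7 + I
u = 12584 (u = 484*26 = 12584)
10185/X(-103) + u/(-25121) = 10185/(-7 - 103) + 12584/(-25121) = 10185/(-110) + 12584*(-1/25121) = 10185*(-1/110) - 12584/25121 = -2037/22 - 12584/25121 = -51448325/552662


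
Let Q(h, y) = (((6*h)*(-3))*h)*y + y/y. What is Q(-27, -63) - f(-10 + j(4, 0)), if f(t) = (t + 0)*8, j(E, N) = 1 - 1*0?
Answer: 826759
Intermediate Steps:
j(E, N) = 1 (j(E, N) = 1 + 0 = 1)
f(t) = 8*t (f(t) = t*8 = 8*t)
Q(h, y) = 1 - 18*y*h**2 (Q(h, y) = ((-18*h)*h)*y + 1 = (-18*h**2)*y + 1 = -18*y*h**2 + 1 = 1 - 18*y*h**2)
Q(-27, -63) - f(-10 + j(4, 0)) = (1 - 18*(-63)*(-27)**2) - 8*(-10 + 1) = (1 - 18*(-63)*729) - 8*(-9) = (1 + 826686) - 1*(-72) = 826687 + 72 = 826759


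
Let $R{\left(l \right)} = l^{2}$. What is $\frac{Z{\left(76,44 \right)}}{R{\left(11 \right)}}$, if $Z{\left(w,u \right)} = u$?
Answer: $\frac{4}{11} \approx 0.36364$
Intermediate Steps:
$\frac{Z{\left(76,44 \right)}}{R{\left(11 \right)}} = \frac{44}{11^{2}} = \frac{44}{121} = 44 \cdot \frac{1}{121} = \frac{4}{11}$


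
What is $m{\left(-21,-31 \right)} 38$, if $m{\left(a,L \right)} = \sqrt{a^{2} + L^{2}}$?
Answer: $38 \sqrt{1402} \approx 1422.8$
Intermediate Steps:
$m{\left(a,L \right)} = \sqrt{L^{2} + a^{2}}$
$m{\left(-21,-31 \right)} 38 = \sqrt{\left(-31\right)^{2} + \left(-21\right)^{2}} \cdot 38 = \sqrt{961 + 441} \cdot 38 = \sqrt{1402} \cdot 38 = 38 \sqrt{1402}$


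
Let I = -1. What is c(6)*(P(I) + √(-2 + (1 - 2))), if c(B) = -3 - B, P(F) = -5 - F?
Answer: 36 - 9*I*√3 ≈ 36.0 - 15.588*I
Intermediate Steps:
c(6)*(P(I) + √(-2 + (1 - 2))) = (-3 - 1*6)*((-5 - 1*(-1)) + √(-2 + (1 - 2))) = (-3 - 6)*((-5 + 1) + √(-2 - 1)) = -9*(-4 + √(-3)) = -9*(-4 + I*√3) = 36 - 9*I*√3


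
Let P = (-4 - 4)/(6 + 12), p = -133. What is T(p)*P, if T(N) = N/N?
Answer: -4/9 ≈ -0.44444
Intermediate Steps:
T(N) = 1
P = -4/9 (P = -8/18 = -8*1/18 = -4/9 ≈ -0.44444)
T(p)*P = 1*(-4/9) = -4/9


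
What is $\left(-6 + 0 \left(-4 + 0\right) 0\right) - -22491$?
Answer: $22485$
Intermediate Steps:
$\left(-6 + 0 \left(-4 + 0\right) 0\right) - -22491 = \left(-6 + 0 \left(-4\right) 0\right) + 22491 = \left(-6 + 0 \cdot 0\right) + 22491 = \left(-6 + 0\right) + 22491 = -6 + 22491 = 22485$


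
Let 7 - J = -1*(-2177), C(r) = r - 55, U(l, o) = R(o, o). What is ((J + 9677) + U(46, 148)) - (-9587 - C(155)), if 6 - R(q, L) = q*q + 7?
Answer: -4711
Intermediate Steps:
R(q, L) = -1 - q² (R(q, L) = 6 - (q*q + 7) = 6 - (q² + 7) = 6 - (7 + q²) = 6 + (-7 - q²) = -1 - q²)
U(l, o) = -1 - o²
C(r) = -55 + r
J = -2170 (J = 7 - (-1)*(-2177) = 7 - 1*2177 = 7 - 2177 = -2170)
((J + 9677) + U(46, 148)) - (-9587 - C(155)) = ((-2170 + 9677) + (-1 - 1*148²)) - (-9587 - (-55 + 155)) = (7507 + (-1 - 1*21904)) - (-9587 - 1*100) = (7507 + (-1 - 21904)) - (-9587 - 100) = (7507 - 21905) - 1*(-9687) = -14398 + 9687 = -4711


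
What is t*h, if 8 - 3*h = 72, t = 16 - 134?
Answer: 7552/3 ≈ 2517.3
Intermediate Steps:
t = -118
h = -64/3 (h = 8/3 - ⅓*72 = 8/3 - 24 = -64/3 ≈ -21.333)
t*h = -118*(-64/3) = 7552/3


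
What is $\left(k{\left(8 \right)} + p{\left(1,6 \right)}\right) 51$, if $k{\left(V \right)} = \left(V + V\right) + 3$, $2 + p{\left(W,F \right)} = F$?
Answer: $1173$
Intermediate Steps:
$p{\left(W,F \right)} = -2 + F$
$k{\left(V \right)} = 3 + 2 V$ ($k{\left(V \right)} = 2 V + 3 = 3 + 2 V$)
$\left(k{\left(8 \right)} + p{\left(1,6 \right)}\right) 51 = \left(\left(3 + 2 \cdot 8\right) + \left(-2 + 6\right)\right) 51 = \left(\left(3 + 16\right) + 4\right) 51 = \left(19 + 4\right) 51 = 23 \cdot 51 = 1173$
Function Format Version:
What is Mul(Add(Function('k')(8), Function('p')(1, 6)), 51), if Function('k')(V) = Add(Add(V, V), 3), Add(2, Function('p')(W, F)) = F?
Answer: 1173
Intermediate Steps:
Function('p')(W, F) = Add(-2, F)
Function('k')(V) = Add(3, Mul(2, V)) (Function('k')(V) = Add(Mul(2, V), 3) = Add(3, Mul(2, V)))
Mul(Add(Function('k')(8), Function('p')(1, 6)), 51) = Mul(Add(Add(3, Mul(2, 8)), Add(-2, 6)), 51) = Mul(Add(Add(3, 16), 4), 51) = Mul(Add(19, 4), 51) = Mul(23, 51) = 1173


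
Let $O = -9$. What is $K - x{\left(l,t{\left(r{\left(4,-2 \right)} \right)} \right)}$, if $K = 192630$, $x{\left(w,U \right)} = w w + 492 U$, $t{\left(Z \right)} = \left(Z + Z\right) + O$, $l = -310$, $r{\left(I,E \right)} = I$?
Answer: $97022$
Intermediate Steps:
$t{\left(Z \right)} = -9 + 2 Z$ ($t{\left(Z \right)} = \left(Z + Z\right) - 9 = 2 Z - 9 = -9 + 2 Z$)
$x{\left(w,U \right)} = w^{2} + 492 U$
$K - x{\left(l,t{\left(r{\left(4,-2 \right)} \right)} \right)} = 192630 - \left(\left(-310\right)^{2} + 492 \left(-9 + 2 \cdot 4\right)\right) = 192630 - \left(96100 + 492 \left(-9 + 8\right)\right) = 192630 - \left(96100 + 492 \left(-1\right)\right) = 192630 - \left(96100 - 492\right) = 192630 - 95608 = 97022$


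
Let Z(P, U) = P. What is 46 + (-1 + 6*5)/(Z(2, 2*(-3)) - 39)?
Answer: 1673/37 ≈ 45.216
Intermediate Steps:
46 + (-1 + 6*5)/(Z(2, 2*(-3)) - 39) = 46 + (-1 + 6*5)/(2 - 39) = 46 + (-1 + 30)/(-37) = 46 - 1/37*29 = 46 - 29/37 = 1673/37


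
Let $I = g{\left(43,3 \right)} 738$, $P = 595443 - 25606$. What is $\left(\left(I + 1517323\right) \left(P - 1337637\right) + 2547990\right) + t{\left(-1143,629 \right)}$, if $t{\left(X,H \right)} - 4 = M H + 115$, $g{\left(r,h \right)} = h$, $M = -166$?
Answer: $-1166698064905$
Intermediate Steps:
$P = 569837$ ($P = 595443 - 25606 = 569837$)
$I = 2214$ ($I = 3 \cdot 738 = 2214$)
$t{\left(X,H \right)} = 119 - 166 H$ ($t{\left(X,H \right)} = 4 - \left(-115 + 166 H\right) = 119 - 166 H$)
$\left(\left(I + 1517323\right) \left(P - 1337637\right) + 2547990\right) + t{\left(-1143,629 \right)} = \left(\left(2214 + 1517323\right) \left(569837 - 1337637\right) + 2547990\right) + \left(119 - 104414\right) = \left(1519537 \left(-767800\right) + 2547990\right) + \left(119 - 104414\right) = \left(-1166700508600 + 2547990\right) - 104295 = -1166697960610 - 104295 = -1166698064905$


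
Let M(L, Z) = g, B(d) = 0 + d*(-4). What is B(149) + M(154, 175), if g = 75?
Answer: -521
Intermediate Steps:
B(d) = -4*d (B(d) = 0 - 4*d = -4*d)
M(L, Z) = 75
B(149) + M(154, 175) = -4*149 + 75 = -596 + 75 = -521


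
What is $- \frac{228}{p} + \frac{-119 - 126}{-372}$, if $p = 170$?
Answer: $- \frac{21583}{31620} \approx -0.68257$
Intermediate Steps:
$- \frac{228}{p} + \frac{-119 - 126}{-372} = - \frac{228}{170} + \frac{-119 - 126}{-372} = \left(-228\right) \frac{1}{170} + \left(-119 - 126\right) \left(- \frac{1}{372}\right) = - \frac{114}{85} - - \frac{245}{372} = - \frac{114}{85} + \frac{245}{372} = - \frac{21583}{31620}$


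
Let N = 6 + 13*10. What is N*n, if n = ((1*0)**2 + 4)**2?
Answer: 2176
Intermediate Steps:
n = 16 (n = (0**2 + 4)**2 = (0 + 4)**2 = 4**2 = 16)
N = 136 (N = 6 + 130 = 136)
N*n = 136*16 = 2176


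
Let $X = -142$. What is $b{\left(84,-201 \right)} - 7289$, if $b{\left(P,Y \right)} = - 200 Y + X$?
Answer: $32769$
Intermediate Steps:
$b{\left(P,Y \right)} = -142 - 200 Y$ ($b{\left(P,Y \right)} = - 200 Y - 142 = -142 - 200 Y$)
$b{\left(84,-201 \right)} - 7289 = \left(-142 - -40200\right) - 7289 = \left(-142 + 40200\right) - 7289 = 40058 - 7289 = 32769$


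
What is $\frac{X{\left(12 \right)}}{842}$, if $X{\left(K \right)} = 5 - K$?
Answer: $- \frac{7}{842} \approx -0.0083135$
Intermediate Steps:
$\frac{X{\left(12 \right)}}{842} = \frac{5 - 12}{842} = \left(5 - 12\right) \frac{1}{842} = \left(-7\right) \frac{1}{842} = - \frac{7}{842}$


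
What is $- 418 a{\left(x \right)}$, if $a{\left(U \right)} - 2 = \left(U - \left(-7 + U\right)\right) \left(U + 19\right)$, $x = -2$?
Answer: $-50578$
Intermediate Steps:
$a{\left(U \right)} = 135 + 7 U$ ($a{\left(U \right)} = 2 + \left(U - \left(-7 + U\right)\right) \left(U + 19\right) = 2 + 7 \left(19 + U\right) = 2 + \left(133 + 7 U\right) = 135 + 7 U$)
$- 418 a{\left(x \right)} = - 418 \left(135 + 7 \left(-2\right)\right) = - 418 \left(135 - 14\right) = \left(-418\right) 121 = -50578$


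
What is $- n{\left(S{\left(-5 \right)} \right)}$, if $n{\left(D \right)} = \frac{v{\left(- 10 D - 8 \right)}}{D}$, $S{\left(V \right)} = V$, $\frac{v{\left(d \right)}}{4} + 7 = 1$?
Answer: $- \frac{24}{5} \approx -4.8$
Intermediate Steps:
$v{\left(d \right)} = -24$ ($v{\left(d \right)} = -28 + 4 \cdot 1 = -28 + 4 = -24$)
$n{\left(D \right)} = - \frac{24}{D}$
$- n{\left(S{\left(-5 \right)} \right)} = - \frac{-24}{-5} = - \frac{\left(-24\right) \left(-1\right)}{5} = \left(-1\right) \frac{24}{5} = - \frac{24}{5}$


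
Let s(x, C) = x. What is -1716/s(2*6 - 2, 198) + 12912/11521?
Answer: -9820458/57605 ≈ -170.48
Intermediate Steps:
-1716/s(2*6 - 2, 198) + 12912/11521 = -1716/(2*6 - 2) + 12912/11521 = -1716/(12 - 2) + 12912*(1/11521) = -1716/10 + 12912/11521 = -1716*1/10 + 12912/11521 = -858/5 + 12912/11521 = -9820458/57605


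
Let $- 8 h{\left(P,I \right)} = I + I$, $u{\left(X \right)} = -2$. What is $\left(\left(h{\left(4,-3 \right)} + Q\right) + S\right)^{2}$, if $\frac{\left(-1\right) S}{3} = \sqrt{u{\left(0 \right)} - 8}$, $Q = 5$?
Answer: $\frac{\left(23 - 12 i \sqrt{10}\right)^{2}}{16} \approx -56.938 - 109.1 i$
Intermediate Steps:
$h{\left(P,I \right)} = - \frac{I}{4}$ ($h{\left(P,I \right)} = - \frac{I + I}{8} = - \frac{2 I}{8} = - \frac{I}{4}$)
$S = - 3 i \sqrt{10}$ ($S = - 3 \sqrt{-2 - 8} = - 3 \sqrt{-10} = - 3 i \sqrt{10} \approx - 9.4868 i$)
$\left(\left(h{\left(4,-3 \right)} + Q\right) + S\right)^{2} = \left(\left(\left(- \frac{1}{4}\right) \left(-3\right) + 5\right) - 3 i \sqrt{10}\right)^{2} = \left(\left(\frac{3}{4} + 5\right) - 3 i \sqrt{10}\right)^{2} = \left(\frac{23}{4} - 3 i \sqrt{10}\right)^{2}$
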